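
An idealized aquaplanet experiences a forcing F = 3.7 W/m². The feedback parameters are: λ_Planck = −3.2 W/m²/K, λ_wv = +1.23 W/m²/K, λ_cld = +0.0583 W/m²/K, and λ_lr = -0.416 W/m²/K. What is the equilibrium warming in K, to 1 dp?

Net feedback parameter λ = (−3.2) + (+1.23) + (+0.0583) + (-0.416) = -2.3277 W/m²/K.
ΔT = −F/λ = −3.7/(-2.3277) = 1.6 K.

1.6 K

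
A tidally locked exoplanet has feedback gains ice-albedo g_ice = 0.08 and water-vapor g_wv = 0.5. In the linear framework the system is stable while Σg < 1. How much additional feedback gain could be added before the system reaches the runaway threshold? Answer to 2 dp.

Current total gain = 0.08 + 0.5 = 0.58.
Margin to runaway = 1 − 0.58 = 0.42.

0.42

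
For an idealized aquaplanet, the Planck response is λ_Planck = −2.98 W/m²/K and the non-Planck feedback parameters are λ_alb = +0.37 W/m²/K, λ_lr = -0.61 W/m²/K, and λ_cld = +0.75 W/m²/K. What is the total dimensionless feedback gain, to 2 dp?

Convert to gains: g_alb = 0.37/2.98 = 0.1242; g_lr = -0.61/2.98 = -0.2047; g_cld = 0.75/2.98 = 0.2517.
Total gain g = 0.1712.

0.17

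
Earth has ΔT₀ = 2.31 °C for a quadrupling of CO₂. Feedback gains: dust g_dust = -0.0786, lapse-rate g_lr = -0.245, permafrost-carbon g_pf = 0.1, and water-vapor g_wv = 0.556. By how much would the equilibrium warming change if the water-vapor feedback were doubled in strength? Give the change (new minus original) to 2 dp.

Original: g = 0.3324, ΔT = 2.31/(1−0.3324) = 3.4602 °C.
With doubled water-vapor: g' = 0.8884, ΔT' = 2.31/(1−0.8884) = 20.6989 °C.
Change = 20.6989 − 3.4602 = 17.24 °C.

17.24 °C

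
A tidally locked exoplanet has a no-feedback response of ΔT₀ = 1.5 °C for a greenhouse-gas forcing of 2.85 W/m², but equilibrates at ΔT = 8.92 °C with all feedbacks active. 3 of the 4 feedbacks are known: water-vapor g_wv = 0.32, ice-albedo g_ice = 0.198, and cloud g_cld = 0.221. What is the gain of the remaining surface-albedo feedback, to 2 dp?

Amplification A = ΔT/ΔT₀ = 8.92/1.5 = 5.947.
Total gain g = 1 − 1/A = 1 − 1/5.947 = 0.8318.
Known gains sum to 0.32 + 0.198 + 0.221 = 0.739.
g_alb = 0.8318 − 0.739 = 0.09.

0.09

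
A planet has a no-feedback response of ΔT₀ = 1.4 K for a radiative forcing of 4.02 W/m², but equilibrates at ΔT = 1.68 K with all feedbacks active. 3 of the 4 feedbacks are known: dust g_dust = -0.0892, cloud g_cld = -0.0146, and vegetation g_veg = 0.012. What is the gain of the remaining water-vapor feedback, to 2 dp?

Amplification A = ΔT/ΔT₀ = 1.68/1.4 = 1.2.
Total gain g = 1 − 1/A = 1 − 1/1.2 = 0.1667.
Known gains sum to -0.0892 − 0.0146 + 0.012 = -0.0918.
g_wv = 0.1667 + 0.0918 = 0.26.

0.26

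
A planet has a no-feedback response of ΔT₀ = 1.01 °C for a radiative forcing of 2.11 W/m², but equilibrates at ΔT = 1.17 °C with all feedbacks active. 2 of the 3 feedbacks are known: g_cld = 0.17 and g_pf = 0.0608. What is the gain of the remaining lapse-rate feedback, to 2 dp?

-0.09

Amplification A = ΔT/ΔT₀ = 1.17/1.01 = 1.158.
Total gain g = 1 − 1/A = 1 − 1/1.158 = 0.1364.
Known gains sum to 0.17 + 0.0608 = 0.2308.
g_lr = 0.1364 − 0.2308 = -0.09.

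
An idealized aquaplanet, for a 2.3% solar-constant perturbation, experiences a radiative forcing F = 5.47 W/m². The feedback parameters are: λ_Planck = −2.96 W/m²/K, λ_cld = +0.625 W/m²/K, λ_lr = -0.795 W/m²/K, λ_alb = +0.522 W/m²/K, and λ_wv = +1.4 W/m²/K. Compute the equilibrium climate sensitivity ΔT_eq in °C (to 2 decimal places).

4.53 °C

Net feedback parameter λ = (−2.96) + (+0.625) + (-0.795) + (+0.522) + (+1.4) = -1.208 W/m²/K.
ΔT = −F/λ = −5.47/(-1.208) = 4.53 °C.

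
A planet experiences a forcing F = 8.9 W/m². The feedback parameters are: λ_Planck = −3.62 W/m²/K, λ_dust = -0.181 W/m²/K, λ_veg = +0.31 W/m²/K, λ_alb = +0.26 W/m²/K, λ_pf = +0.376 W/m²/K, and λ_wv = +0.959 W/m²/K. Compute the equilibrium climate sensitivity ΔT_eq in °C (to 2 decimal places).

Net feedback parameter λ = (−3.62) + (-0.181) + (+0.31) + (+0.26) + (+0.376) + (+0.959) = -1.896 W/m²/K.
ΔT = −F/λ = −8.9/(-1.896) = 4.69 °C.

4.69 °C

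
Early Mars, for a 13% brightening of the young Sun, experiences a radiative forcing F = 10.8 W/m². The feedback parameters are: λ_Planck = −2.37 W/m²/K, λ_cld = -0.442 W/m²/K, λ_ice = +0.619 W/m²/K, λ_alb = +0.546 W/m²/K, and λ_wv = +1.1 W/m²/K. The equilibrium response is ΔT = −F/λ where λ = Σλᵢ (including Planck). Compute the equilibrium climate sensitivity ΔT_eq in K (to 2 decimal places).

Net feedback parameter λ = (−2.37) + (-0.442) + (+0.619) + (+0.546) + (+1.1) = -0.547 W/m²/K.
ΔT = −F/λ = −10.8/(-0.547) = 19.74 K.

19.74 K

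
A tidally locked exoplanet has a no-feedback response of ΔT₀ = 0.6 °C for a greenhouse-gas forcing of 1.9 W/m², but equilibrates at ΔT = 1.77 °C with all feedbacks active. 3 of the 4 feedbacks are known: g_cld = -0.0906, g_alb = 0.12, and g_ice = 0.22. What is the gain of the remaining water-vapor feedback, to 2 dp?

0.41

Amplification A = ΔT/ΔT₀ = 1.77/0.6 = 2.95.
Total gain g = 1 − 1/A = 1 − 1/2.95 = 0.661.
Known gains sum to -0.0906 + 0.12 + 0.22 = 0.2494.
g_wv = 0.661 − 0.2494 = 0.41.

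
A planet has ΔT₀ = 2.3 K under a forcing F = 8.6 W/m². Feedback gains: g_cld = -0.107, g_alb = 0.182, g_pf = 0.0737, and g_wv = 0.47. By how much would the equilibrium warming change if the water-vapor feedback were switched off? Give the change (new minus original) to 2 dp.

Original: g = 0.6187, ΔT = 2.3/(1−0.6187) = 6.0320 K.
Without water-vapor: g' = 0.1487, ΔT' = 2.3/(1−0.1487) = 2.7018 K.
Change = 2.7018 − 6.0320 = -3.33 K.

-3.33 K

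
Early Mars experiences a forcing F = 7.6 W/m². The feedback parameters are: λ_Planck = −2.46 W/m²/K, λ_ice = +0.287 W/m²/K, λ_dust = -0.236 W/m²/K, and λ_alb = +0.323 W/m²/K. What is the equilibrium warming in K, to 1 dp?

3.6 K

Net feedback parameter λ = (−2.46) + (+0.287) + (-0.236) + (+0.323) = -2.086 W/m²/K.
ΔT = −F/λ = −7.6/(-2.086) = 3.6 K.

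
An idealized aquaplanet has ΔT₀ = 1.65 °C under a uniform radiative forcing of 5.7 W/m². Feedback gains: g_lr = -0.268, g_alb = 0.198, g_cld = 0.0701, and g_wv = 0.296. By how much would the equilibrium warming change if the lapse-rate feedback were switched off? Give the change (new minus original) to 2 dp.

1.44 °C

Original: g = 0.2961, ΔT = 1.65/(1−0.2961) = 2.3441 °C.
Without lapse-rate: g' = 0.5641, ΔT' = 1.65/(1−0.5641) = 3.7853 °C.
Change = 3.7853 − 2.3441 = 1.44 °C.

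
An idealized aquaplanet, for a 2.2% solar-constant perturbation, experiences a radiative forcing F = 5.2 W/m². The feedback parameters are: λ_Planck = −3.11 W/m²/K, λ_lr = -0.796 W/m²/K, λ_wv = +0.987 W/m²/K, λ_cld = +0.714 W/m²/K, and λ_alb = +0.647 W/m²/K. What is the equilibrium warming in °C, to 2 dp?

Net feedback parameter λ = (−3.11) + (-0.796) + (+0.987) + (+0.714) + (+0.647) = -1.558 W/m²/K.
ΔT = −F/λ = −5.2/(-1.558) = 3.34 °C.

3.34 °C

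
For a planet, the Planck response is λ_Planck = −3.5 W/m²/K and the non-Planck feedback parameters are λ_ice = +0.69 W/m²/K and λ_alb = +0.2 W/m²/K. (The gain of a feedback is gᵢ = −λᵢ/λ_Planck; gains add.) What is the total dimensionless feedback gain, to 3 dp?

Convert to gains: g_ice = 0.69/3.5 = 0.1971; g_alb = 0.2/3.5 = 0.05714.
Total gain g = 0.25424.

0.254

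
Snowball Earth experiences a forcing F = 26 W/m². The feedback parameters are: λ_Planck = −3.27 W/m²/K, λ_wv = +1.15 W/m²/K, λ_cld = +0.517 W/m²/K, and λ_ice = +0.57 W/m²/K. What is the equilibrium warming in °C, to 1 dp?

25.2 °C

Net feedback parameter λ = (−3.27) + (+1.15) + (+0.517) + (+0.57) = -1.033 W/m²/K.
ΔT = −F/λ = −26/(-1.033) = 25.2 °C.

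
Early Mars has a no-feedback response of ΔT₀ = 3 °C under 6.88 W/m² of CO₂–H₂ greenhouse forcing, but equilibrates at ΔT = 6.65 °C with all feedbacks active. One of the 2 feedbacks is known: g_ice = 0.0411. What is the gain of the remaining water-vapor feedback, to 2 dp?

Amplification A = ΔT/ΔT₀ = 6.65/3 = 2.217.
Total gain g = 1 − 1/A = 1 − 1/2.217 = 0.5489.
The known gain is 0.0411.
g_wv = 0.5489 − 0.0411 = 0.51.

0.51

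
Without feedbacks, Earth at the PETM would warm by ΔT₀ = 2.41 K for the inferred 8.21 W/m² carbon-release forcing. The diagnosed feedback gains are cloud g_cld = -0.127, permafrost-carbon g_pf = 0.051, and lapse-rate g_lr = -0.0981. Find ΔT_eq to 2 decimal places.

Total gain g = -0.127 + 0.051 − 0.0981 = -0.1741.
Amplification A = 1/(1 + 0.1741) = 0.8517.
ΔT = 2.41 × 0.8517 = 2.05 K.

2.05 K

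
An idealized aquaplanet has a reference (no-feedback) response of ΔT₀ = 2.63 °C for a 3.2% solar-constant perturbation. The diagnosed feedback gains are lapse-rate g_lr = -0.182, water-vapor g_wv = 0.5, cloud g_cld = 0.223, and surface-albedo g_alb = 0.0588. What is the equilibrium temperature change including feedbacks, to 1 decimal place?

6.6 °C

Total gain g = -0.182 + 0.5 + 0.223 + 0.0588 = 0.5998.
Amplification A = 1/(1 − 0.5998) = 2.499.
ΔT = 2.63 × 2.499 = 6.6 °C.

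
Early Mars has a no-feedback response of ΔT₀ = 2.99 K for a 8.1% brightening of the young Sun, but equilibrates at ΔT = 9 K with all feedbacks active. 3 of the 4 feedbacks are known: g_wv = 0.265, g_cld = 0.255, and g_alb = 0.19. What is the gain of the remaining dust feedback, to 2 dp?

Amplification A = ΔT/ΔT₀ = 9/2.99 = 3.01.
Total gain g = 1 − 1/A = 1 − 1/3.01 = 0.6678.
Known gains sum to 0.265 + 0.255 + 0.19 = 0.71.
g_dust = 0.6678 − 0.71 = -0.04.

-0.04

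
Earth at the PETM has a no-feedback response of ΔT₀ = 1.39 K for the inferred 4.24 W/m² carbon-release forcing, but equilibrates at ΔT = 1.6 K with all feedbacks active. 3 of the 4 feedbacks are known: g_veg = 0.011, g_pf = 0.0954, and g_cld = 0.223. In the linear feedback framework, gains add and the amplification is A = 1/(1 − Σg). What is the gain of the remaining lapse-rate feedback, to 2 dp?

-0.20

Amplification A = ΔT/ΔT₀ = 1.6/1.39 = 1.151.
Total gain g = 1 − 1/A = 1 − 1/1.151 = 0.1312.
Known gains sum to 0.011 + 0.0954 + 0.223 = 0.3294.
g_lr = 0.1312 − 0.3294 = -0.20.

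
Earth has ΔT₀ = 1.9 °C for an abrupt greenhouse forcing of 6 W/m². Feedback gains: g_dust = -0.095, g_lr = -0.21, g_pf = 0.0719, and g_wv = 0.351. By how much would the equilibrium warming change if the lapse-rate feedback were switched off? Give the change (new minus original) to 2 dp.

Original: g = 0.1179, ΔT = 1.9/(1−0.1179) = 2.1540 °C.
Without lapse-rate: g' = 0.3279, ΔT' = 1.9/(1−0.3279) = 2.8270 °C.
Change = 2.8270 − 2.1540 = 0.67 °C.

0.67 °C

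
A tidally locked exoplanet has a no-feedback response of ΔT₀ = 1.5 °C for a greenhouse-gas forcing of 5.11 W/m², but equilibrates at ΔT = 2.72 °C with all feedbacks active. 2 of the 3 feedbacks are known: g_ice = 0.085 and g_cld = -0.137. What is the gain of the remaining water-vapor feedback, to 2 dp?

0.50

Amplification A = ΔT/ΔT₀ = 2.72/1.5 = 1.813.
Total gain g = 1 − 1/A = 1 − 1/1.813 = 0.4484.
Known gains sum to 0.085 − 0.137 = -0.052.
g_wv = 0.4484 + 0.052 = 0.50.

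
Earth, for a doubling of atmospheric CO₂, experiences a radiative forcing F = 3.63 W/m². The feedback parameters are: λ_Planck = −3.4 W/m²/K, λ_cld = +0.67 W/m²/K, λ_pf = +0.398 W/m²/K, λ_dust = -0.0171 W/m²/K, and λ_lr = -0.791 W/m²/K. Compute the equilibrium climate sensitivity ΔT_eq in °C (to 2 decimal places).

Net feedback parameter λ = (−3.4) + (+0.67) + (+0.398) + (-0.0171) + (-0.791) = -3.1401 W/m²/K.
ΔT = −F/λ = −3.63/(-3.1401) = 1.16 °C.

1.16 °C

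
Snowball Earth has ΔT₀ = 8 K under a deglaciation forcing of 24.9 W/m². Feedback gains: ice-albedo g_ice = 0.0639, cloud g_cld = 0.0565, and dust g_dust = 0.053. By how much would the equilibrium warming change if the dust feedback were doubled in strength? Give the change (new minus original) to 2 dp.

0.66 K

Original: g = 0.1734, ΔT = 8/(1−0.1734) = 9.6782 K.
With doubled dust: g' = 0.2264, ΔT' = 8/(1−0.2264) = 10.3413 K.
Change = 10.3413 − 9.6782 = 0.66 K.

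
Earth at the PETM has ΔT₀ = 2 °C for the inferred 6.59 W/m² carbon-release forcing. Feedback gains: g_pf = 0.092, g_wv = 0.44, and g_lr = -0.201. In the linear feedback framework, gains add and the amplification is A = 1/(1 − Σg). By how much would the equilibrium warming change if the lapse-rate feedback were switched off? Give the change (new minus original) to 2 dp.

1.28 °C

Original: g = 0.331, ΔT = 2/(1−0.331) = 2.9895 °C.
Without lapse-rate: g' = 0.532, ΔT' = 2/(1−0.532) = 4.2735 °C.
Change = 4.2735 − 2.9895 = 1.28 °C.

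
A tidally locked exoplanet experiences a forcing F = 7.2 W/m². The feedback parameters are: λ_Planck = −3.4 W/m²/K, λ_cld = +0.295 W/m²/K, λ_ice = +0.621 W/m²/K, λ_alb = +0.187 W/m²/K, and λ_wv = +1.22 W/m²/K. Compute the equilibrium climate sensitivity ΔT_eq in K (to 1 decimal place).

Net feedback parameter λ = (−3.4) + (+0.295) + (+0.621) + (+0.187) + (+1.22) = -1.077 W/m²/K.
ΔT = −F/λ = −7.2/(-1.077) = 6.7 K.

6.7 K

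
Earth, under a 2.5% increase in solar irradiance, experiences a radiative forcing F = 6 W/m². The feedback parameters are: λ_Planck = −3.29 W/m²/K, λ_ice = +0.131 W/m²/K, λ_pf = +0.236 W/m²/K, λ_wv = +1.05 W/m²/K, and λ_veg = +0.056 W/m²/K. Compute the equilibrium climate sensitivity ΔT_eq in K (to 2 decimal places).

Net feedback parameter λ = (−3.29) + (+0.131) + (+0.236) + (+1.05) + (+0.056) = -1.817 W/m²/K.
ΔT = −F/λ = −6/(-1.817) = 3.30 K.

3.30 K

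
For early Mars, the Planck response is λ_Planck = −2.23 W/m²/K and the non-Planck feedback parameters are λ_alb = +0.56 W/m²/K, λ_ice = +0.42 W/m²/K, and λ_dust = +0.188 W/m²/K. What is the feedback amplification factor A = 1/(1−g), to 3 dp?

Convert to gains: g_alb = 0.56/2.23 = 0.2511; g_ice = 0.42/2.23 = 0.1883; g_dust = 0.188/2.23 = 0.0843.
Total gain g = 0.5237.
A = 1/(1 − 0.5237) = 2.100.

2.100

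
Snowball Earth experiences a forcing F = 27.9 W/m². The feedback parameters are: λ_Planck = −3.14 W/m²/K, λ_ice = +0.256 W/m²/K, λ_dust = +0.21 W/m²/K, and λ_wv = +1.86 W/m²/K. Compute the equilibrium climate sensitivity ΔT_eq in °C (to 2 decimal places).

Net feedback parameter λ = (−3.14) + (+0.256) + (+0.21) + (+1.86) = -0.814 W/m²/K.
ΔT = −F/λ = −27.9/(-0.814) = 34.28 °C.

34.28 °C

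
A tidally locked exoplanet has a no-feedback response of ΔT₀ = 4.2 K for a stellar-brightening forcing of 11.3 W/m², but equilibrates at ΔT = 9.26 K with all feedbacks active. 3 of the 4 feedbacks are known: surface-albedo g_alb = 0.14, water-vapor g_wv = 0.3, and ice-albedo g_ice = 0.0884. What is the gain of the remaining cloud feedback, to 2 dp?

Amplification A = ΔT/ΔT₀ = 9.26/4.2 = 2.205.
Total gain g = 1 − 1/A = 1 − 1/2.205 = 0.5465.
Known gains sum to 0.14 + 0.3 + 0.0884 = 0.5284.
g_cld = 0.5465 − 0.5284 = 0.02.

0.02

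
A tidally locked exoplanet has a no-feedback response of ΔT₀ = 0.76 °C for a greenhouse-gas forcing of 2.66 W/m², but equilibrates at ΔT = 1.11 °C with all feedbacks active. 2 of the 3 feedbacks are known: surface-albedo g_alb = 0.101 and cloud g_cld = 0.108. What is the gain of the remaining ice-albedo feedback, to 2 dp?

0.11

Amplification A = ΔT/ΔT₀ = 1.11/0.76 = 1.461.
Total gain g = 1 − 1/A = 1 − 1/1.461 = 0.3155.
Known gains sum to 0.101 + 0.108 = 0.209.
g_ice = 0.3155 − 0.209 = 0.11.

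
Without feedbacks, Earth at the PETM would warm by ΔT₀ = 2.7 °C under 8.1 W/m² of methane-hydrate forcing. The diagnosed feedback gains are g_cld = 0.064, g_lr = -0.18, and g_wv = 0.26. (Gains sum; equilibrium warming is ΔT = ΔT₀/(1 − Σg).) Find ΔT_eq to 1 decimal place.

Total gain g = 0.064 − 0.18 + 0.26 = 0.144.
Amplification A = 1/(1 − 0.144) = 1.168.
ΔT = 2.7 × 1.168 = 3.2 °C.

3.2 °C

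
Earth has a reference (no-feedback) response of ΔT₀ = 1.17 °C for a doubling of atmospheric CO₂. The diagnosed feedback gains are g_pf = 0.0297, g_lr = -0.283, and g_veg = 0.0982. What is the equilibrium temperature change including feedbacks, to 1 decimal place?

1.0 °C

Total gain g = 0.0297 − 0.283 + 0.0982 = -0.1551.
Amplification A = 1/(1 + 0.1551) = 0.8657.
ΔT = 1.17 × 0.8657 = 1.0 °C.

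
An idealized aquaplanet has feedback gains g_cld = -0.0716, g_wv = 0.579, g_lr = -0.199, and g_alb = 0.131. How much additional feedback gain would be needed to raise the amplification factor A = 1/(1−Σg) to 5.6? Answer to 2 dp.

Current total gain = 0.4394.
Target gain for A = 5.6: g* = 1 − 1/5.6 = 0.8214.
Additional gain needed = 0.8214 − 0.4394 = 0.38.

0.38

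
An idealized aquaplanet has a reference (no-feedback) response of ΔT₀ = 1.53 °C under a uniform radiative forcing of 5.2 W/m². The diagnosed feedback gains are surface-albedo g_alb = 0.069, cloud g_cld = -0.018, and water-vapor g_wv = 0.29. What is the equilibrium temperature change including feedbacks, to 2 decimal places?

Total gain g = 0.069 − 0.018 + 0.29 = 0.341.
Amplification A = 1/(1 − 0.341) = 1.517.
ΔT = 1.53 × 1.517 = 2.32 °C.

2.32 °C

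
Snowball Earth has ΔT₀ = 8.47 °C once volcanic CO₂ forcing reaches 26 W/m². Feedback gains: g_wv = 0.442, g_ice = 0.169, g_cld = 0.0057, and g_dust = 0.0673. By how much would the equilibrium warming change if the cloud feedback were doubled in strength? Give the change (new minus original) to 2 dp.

Original: g = 0.684, ΔT = 8.47/(1−0.684) = 26.8038 °C.
With doubled cloud: g' = 0.6897, ΔT' = 8.47/(1−0.6897) = 27.2962 °C.
Change = 27.2962 − 26.8038 = 0.49 °C.

0.49 °C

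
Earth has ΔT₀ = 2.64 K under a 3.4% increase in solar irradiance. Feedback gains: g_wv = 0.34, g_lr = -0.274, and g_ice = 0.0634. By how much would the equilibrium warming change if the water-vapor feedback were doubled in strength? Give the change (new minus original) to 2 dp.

Original: g = 0.1294, ΔT = 2.64/(1−0.1294) = 3.0324 K.
With doubled water-vapor: g' = 0.4694, ΔT' = 2.64/(1−0.4694) = 4.9755 K.
Change = 4.9755 − 3.0324 = 1.94 K.

1.94 K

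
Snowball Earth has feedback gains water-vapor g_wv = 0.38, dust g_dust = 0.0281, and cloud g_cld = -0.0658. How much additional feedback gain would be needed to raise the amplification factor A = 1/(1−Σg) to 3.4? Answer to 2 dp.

Current total gain = 0.3423.
Target gain for A = 3.4: g* = 1 − 1/3.4 = 0.7059.
Additional gain needed = 0.7059 − 0.3423 = 0.36.

0.36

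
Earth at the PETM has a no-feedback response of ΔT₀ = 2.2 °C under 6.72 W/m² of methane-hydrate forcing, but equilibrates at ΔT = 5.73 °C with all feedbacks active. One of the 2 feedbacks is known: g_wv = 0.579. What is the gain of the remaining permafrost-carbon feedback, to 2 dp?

0.04

Amplification A = ΔT/ΔT₀ = 5.73/2.2 = 2.605.
Total gain g = 1 − 1/A = 1 − 1/2.605 = 0.6161.
The known gain is 0.579.
g_pf = 0.6161 − 0.579 = 0.04.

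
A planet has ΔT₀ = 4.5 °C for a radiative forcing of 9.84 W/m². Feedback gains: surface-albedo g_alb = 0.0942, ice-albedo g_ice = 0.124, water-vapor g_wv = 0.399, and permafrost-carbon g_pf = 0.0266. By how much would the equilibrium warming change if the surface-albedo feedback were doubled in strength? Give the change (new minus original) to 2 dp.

Original: g = 0.6438, ΔT = 4.5/(1−0.6438) = 12.6334 °C.
With doubled surface-albedo: g' = 0.738, ΔT' = 4.5/(1−0.738) = 17.1756 °C.
Change = 17.1756 − 12.6334 = 4.54 °C.

4.54 °C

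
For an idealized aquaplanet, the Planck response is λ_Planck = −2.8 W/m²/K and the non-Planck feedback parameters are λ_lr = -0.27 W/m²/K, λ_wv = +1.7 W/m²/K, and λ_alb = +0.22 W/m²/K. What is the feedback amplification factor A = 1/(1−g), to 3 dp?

2.435

Convert to gains: g_lr = -0.27/2.8 = -0.09643; g_wv = 1.7/2.8 = 0.6071; g_alb = 0.22/2.8 = 0.07857.
Total gain g = 0.58924.
A = 1/(1 − 0.58924) = 2.435.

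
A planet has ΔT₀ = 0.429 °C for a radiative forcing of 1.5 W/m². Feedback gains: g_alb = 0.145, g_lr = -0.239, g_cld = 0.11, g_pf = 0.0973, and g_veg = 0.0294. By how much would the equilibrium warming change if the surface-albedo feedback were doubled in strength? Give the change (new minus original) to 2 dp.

0.10 °C

Original: g = 0.1427, ΔT = 0.429/(1−0.1427) = 0.5004 °C.
With doubled surface-albedo: g' = 0.2877, ΔT' = 0.429/(1−0.2877) = 0.6023 °C.
Change = 0.6023 − 0.5004 = 0.10 °C.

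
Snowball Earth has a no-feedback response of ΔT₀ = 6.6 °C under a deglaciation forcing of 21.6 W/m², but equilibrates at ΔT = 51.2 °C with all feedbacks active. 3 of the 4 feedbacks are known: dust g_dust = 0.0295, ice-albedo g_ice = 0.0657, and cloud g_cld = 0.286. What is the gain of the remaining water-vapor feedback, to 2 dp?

Amplification A = ΔT/ΔT₀ = 51.2/6.6 = 7.758.
Total gain g = 1 − 1/A = 1 − 1/7.758 = 0.8711.
Known gains sum to 0.0295 + 0.0657 + 0.286 = 0.3812.
g_wv = 0.8711 − 0.3812 = 0.49.

0.49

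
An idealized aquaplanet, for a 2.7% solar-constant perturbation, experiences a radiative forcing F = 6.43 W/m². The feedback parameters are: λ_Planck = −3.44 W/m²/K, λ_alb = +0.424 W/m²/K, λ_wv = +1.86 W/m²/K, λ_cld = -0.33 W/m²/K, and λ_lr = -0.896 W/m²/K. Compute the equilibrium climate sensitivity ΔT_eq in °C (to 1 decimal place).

2.7 °C

Net feedback parameter λ = (−3.44) + (+0.424) + (+1.86) + (-0.33) + (-0.896) = -2.382 W/m²/K.
ΔT = −F/λ = −6.43/(-2.382) = 2.7 °C.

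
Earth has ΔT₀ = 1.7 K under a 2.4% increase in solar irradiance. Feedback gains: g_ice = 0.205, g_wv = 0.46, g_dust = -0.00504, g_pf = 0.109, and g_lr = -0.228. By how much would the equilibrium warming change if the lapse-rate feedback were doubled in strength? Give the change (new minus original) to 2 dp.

Original: g = 0.54096, ΔT = 1.7/(1−0.54096) = 3.7034 K.
With doubled lapse-rate: g' = 0.31296, ΔT' = 1.7/(1−0.31296) = 2.4744 K.
Change = 2.4744 − 3.7034 = -1.23 K.

-1.23 K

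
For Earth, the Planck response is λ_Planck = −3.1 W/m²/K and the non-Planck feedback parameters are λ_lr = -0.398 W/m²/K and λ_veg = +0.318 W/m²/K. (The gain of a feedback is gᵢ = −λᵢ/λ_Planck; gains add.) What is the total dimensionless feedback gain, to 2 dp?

Convert to gains: g_lr = -0.398/3.1 = -0.1284; g_veg = 0.318/3.1 = 0.1026.
Total gain g = -0.0258.

-0.03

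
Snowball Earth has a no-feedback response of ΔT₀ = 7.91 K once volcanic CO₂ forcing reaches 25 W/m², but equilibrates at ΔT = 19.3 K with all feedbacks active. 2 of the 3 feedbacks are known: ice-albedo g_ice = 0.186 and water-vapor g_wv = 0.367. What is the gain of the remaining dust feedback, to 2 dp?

Amplification A = ΔT/ΔT₀ = 19.3/7.91 = 2.44.
Total gain g = 1 − 1/A = 1 − 1/2.44 = 0.5902.
Known gains sum to 0.186 + 0.367 = 0.553.
g_dust = 0.5902 − 0.553 = 0.04.

0.04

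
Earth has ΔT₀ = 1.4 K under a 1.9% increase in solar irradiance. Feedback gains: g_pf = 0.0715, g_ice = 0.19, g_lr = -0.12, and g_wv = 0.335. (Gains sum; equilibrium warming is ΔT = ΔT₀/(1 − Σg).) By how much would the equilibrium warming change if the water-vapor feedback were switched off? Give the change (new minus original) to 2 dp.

Original: g = 0.4765, ΔT = 1.4/(1−0.4765) = 2.6743 K.
Without water-vapor: g' = 0.1415, ΔT' = 1.4/(1−0.1415) = 1.6308 K.
Change = 1.6308 − 2.6743 = -1.04 K.

-1.04 K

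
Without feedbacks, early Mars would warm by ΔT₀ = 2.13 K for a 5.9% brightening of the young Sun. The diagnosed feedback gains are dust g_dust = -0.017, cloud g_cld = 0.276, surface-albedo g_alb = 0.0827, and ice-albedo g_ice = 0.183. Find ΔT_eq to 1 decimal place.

Total gain g = -0.017 + 0.276 + 0.0827 + 0.183 = 0.5247.
Amplification A = 1/(1 − 0.5247) = 2.104.
ΔT = 2.13 × 2.104 = 4.5 K.

4.5 K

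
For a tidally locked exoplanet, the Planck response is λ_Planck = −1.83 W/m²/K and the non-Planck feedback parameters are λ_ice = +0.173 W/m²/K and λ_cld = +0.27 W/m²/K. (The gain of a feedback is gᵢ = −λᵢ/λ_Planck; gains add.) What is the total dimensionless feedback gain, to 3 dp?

Convert to gains: g_ice = 0.173/1.83 = 0.09454; g_cld = 0.27/1.83 = 0.1475.
Total gain g = 0.24204.

0.242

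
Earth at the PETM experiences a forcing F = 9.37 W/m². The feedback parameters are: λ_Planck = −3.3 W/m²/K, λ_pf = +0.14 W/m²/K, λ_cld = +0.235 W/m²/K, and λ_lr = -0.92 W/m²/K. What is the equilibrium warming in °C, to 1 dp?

2.4 °C

Net feedback parameter λ = (−3.3) + (+0.14) + (+0.235) + (-0.92) = -3.845 W/m²/K.
ΔT = −F/λ = −9.37/(-3.845) = 2.4 °C.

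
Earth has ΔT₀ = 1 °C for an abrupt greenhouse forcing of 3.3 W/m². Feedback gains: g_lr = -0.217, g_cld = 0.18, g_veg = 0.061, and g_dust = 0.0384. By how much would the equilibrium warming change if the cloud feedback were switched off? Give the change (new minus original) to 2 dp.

Original: g = 0.0624, ΔT = 1/(1−0.0624) = 1.0666 °C.
Without cloud: g' = -0.1176, ΔT' = 1/(1+0.1176) = 0.8948 °C.
Change = 0.8948 − 1.0666 = -0.17 °C.

-0.17 °C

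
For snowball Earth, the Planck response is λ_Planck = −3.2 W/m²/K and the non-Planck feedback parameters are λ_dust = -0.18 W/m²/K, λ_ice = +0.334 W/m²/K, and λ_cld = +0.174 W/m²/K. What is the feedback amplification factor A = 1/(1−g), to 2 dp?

1.11

Convert to gains: g_dust = -0.18/3.2 = -0.05625; g_ice = 0.334/3.2 = 0.1044; g_cld = 0.174/3.2 = 0.05437.
Total gain g = 0.10252.
A = 1/(1 − 0.10252) = 1.11.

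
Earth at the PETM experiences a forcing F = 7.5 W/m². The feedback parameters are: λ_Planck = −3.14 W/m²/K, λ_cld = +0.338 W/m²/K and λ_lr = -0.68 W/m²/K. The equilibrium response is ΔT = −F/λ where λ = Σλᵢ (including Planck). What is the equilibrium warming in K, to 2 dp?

2.15 K

Net feedback parameter λ = (−3.14) + (+0.338) + (-0.68) = -3.482 W/m²/K.
ΔT = −F/λ = −7.5/(-3.482) = 2.15 K.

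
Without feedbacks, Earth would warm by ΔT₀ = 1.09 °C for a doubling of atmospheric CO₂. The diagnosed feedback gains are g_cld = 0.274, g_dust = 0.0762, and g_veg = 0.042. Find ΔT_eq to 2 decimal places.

Total gain g = 0.274 + 0.0762 + 0.042 = 0.3922.
Amplification A = 1/(1 − 0.3922) = 1.645.
ΔT = 1.09 × 1.645 = 1.79 °C.

1.79 °C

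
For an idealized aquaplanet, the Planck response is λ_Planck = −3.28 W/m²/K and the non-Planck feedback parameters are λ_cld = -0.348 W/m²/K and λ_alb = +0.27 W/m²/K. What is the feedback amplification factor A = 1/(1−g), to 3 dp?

Convert to gains: g_cld = -0.348/3.28 = -0.1061; g_alb = 0.27/3.28 = 0.08232.
Total gain g = -0.02378.
A = 1/(1 + 0.02378) = 0.977.

0.977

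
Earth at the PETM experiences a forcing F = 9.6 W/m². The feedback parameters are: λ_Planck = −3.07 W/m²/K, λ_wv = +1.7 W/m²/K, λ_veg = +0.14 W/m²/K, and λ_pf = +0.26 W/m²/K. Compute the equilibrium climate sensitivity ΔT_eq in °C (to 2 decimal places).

Net feedback parameter λ = (−3.07) + (+1.7) + (+0.14) + (+0.26) = -0.97 W/m²/K.
ΔT = −F/λ = −9.6/(-0.97) = 9.90 °C.

9.90 °C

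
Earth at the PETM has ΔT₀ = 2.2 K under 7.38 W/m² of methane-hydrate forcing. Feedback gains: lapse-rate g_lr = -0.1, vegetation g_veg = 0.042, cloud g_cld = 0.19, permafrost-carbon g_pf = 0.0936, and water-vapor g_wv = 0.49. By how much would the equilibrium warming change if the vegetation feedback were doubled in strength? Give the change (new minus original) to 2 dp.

Original: g = 0.7156, ΔT = 2.2/(1−0.7156) = 7.7356 K.
With doubled vegetation: g' = 0.7576, ΔT' = 2.2/(1−0.7576) = 9.0759 K.
Change = 9.0759 − 7.7356 = 1.34 K.

1.34 K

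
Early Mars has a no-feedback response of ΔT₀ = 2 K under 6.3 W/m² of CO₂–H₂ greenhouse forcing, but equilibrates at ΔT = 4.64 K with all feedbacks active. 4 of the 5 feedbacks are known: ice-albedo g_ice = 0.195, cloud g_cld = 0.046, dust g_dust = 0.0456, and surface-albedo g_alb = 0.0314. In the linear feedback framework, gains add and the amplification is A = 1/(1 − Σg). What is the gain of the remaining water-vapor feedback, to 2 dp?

Amplification A = ΔT/ΔT₀ = 4.64/2 = 2.32.
Total gain g = 1 − 1/A = 1 − 1/2.32 = 0.569.
Known gains sum to 0.195 + 0.046 + 0.0456 + 0.0314 = 0.318.
g_wv = 0.569 − 0.318 = 0.25.

0.25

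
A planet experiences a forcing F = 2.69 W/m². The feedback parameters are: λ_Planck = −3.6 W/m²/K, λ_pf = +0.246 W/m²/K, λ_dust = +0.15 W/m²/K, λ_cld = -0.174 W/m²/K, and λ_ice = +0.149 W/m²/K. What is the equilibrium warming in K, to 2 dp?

0.83 K

Net feedback parameter λ = (−3.6) + (+0.246) + (+0.15) + (-0.174) + (+0.149) = -3.229 W/m²/K.
ΔT = −F/λ = −2.69/(-3.229) = 0.83 K.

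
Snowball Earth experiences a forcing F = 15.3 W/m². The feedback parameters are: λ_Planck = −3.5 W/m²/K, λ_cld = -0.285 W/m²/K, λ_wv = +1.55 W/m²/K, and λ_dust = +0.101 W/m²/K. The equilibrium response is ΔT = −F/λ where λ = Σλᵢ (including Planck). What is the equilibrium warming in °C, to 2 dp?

7.17 °C

Net feedback parameter λ = (−3.5) + (-0.285) + (+1.55) + (+0.101) = -2.134 W/m²/K.
ΔT = −F/λ = −15.3/(-2.134) = 7.17 °C.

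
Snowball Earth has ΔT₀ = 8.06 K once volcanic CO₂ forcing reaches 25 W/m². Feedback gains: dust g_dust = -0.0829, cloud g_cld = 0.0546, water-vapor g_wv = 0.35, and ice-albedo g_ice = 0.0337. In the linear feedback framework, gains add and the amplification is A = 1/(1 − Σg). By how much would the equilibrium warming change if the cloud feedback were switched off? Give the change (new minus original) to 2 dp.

-0.98 K

Original: g = 0.3554, ΔT = 8.06/(1−0.3554) = 12.5039 K.
Without cloud: g' = 0.3008, ΔT' = 8.06/(1−0.3008) = 11.5275 K.
Change = 11.5275 − 12.5039 = -0.98 K.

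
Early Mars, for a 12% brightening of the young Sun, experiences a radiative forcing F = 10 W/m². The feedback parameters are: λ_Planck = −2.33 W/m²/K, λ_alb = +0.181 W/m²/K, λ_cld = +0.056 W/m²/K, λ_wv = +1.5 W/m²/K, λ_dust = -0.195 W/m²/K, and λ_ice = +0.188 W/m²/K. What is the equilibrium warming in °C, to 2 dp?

Net feedback parameter λ = (−2.33) + (+0.181) + (+0.056) + (+1.5) + (-0.195) + (+0.188) = -0.6 W/m²/K.
ΔT = −F/λ = −10/(-0.6) = 16.67 °C.

16.67 °C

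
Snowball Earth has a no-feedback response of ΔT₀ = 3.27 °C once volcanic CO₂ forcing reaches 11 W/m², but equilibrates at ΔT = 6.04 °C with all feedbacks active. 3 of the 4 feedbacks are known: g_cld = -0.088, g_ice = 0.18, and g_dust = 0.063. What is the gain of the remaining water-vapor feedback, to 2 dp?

0.30

Amplification A = ΔT/ΔT₀ = 6.04/3.27 = 1.847.
Total gain g = 1 − 1/A = 1 − 1/1.847 = 0.4586.
Known gains sum to -0.088 + 0.18 + 0.063 = 0.155.
g_wv = 0.4586 − 0.155 = 0.30.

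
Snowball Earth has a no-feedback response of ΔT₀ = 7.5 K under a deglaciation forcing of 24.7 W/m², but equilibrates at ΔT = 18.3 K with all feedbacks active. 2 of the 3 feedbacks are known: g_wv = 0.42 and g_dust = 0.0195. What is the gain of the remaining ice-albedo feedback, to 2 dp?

Amplification A = ΔT/ΔT₀ = 18.3/7.5 = 2.44.
Total gain g = 1 − 1/A = 1 − 1/2.44 = 0.5902.
Known gains sum to 0.42 + 0.0195 = 0.4395.
g_ice = 0.5902 − 0.4395 = 0.15.

0.15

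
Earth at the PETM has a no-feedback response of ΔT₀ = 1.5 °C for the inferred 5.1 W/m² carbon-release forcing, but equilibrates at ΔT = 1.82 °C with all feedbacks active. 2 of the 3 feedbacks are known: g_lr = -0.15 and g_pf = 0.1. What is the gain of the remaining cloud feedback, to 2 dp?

Amplification A = ΔT/ΔT₀ = 1.82/1.5 = 1.213.
Total gain g = 1 − 1/A = 1 − 1/1.213 = 0.1756.
Known gains sum to -0.15 + 0.1 = -0.05.
g_cld = 0.1756 + 0.05 = 0.23.

0.23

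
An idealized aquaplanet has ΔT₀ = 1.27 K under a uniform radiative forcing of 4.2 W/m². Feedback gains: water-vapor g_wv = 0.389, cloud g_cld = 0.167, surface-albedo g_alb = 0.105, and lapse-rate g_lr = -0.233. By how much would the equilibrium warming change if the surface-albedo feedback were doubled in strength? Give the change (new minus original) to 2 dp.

0.50 K

Original: g = 0.428, ΔT = 1.27/(1−0.428) = 2.2203 K.
With doubled surface-albedo: g' = 0.533, ΔT' = 1.27/(1−0.533) = 2.7195 K.
Change = 2.7195 − 2.2203 = 0.50 K.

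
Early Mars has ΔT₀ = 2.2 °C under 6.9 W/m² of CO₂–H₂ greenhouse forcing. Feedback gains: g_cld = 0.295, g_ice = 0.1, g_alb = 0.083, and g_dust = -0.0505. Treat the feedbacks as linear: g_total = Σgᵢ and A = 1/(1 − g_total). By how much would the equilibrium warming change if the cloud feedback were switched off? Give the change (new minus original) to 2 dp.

-1.31 °C

Original: g = 0.4275, ΔT = 2.2/(1−0.4275) = 3.8428 °C.
Without cloud: g' = 0.1325, ΔT' = 2.2/(1−0.1325) = 2.5360 °C.
Change = 2.5360 − 3.8428 = -1.31 °C.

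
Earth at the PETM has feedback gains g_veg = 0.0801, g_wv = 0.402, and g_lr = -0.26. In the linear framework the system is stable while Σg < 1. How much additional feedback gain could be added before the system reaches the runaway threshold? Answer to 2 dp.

0.78

Current total gain = 0.0801 + 0.402 − 0.26 = 0.2221.
Margin to runaway = 1 − 0.2221 = 0.78.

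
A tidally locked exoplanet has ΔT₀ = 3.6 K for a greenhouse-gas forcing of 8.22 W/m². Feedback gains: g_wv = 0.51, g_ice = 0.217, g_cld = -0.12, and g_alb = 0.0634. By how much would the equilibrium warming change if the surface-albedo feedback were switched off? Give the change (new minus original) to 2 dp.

Original: g = 0.6704, ΔT = 3.6/(1−0.6704) = 10.9223 K.
Without surface-albedo: g' = 0.607, ΔT' = 3.6/(1−0.607) = 9.1603 K.
Change = 9.1603 − 10.9223 = -1.76 K.

-1.76 K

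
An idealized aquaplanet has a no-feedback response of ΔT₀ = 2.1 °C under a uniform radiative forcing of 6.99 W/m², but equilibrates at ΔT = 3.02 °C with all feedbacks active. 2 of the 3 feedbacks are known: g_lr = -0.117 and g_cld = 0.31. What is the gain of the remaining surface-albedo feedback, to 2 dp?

Amplification A = ΔT/ΔT₀ = 3.02/2.1 = 1.438.
Total gain g = 1 − 1/A = 1 − 1/1.438 = 0.3046.
Known gains sum to -0.117 + 0.31 = 0.193.
g_alb = 0.3046 − 0.193 = 0.11.

0.11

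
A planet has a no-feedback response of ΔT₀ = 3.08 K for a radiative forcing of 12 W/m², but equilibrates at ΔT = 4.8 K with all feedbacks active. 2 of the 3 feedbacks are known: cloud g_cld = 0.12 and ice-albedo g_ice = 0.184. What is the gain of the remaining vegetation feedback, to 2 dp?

Amplification A = ΔT/ΔT₀ = 4.8/3.08 = 1.558.
Total gain g = 1 − 1/A = 1 − 1/1.558 = 0.3582.
Known gains sum to 0.12 + 0.184 = 0.304.
g_veg = 0.3582 − 0.304 = 0.05.

0.05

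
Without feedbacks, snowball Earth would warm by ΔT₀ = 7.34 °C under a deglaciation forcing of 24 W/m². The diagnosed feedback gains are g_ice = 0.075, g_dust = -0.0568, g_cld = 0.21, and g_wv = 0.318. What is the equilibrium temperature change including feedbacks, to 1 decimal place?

16.2 °C

Total gain g = 0.075 − 0.0568 + 0.21 + 0.318 = 0.5462.
Amplification A = 1/(1 − 0.5462) = 2.204.
ΔT = 7.34 × 2.204 = 16.2 °C.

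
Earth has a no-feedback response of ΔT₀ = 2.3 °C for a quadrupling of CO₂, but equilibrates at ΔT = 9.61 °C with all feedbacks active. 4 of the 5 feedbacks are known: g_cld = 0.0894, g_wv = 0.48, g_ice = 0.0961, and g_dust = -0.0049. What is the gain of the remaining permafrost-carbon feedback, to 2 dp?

Amplification A = ΔT/ΔT₀ = 9.61/2.3 = 4.178.
Total gain g = 1 − 1/A = 1 − 1/4.178 = 0.7607.
Known gains sum to 0.0894 + 0.48 + 0.0961 − 0.0049 = 0.6606.
g_pf = 0.7607 − 0.6606 = 0.10.

0.10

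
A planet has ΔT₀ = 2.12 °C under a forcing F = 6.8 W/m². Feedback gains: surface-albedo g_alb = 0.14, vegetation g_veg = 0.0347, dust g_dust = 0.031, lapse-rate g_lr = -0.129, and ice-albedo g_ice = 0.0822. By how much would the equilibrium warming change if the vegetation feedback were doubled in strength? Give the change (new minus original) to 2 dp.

0.11 °C

Original: g = 0.1589, ΔT = 2.12/(1−0.1589) = 2.5205 °C.
With doubled vegetation: g' = 0.1936, ΔT' = 2.12/(1−0.1936) = 2.6290 °C.
Change = 2.6290 − 2.5205 = 0.11 °C.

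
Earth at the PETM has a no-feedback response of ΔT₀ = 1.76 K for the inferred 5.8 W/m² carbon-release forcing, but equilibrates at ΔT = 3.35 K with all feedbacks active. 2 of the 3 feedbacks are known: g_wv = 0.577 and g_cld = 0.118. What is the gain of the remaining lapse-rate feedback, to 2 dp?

-0.22

Amplification A = ΔT/ΔT₀ = 3.35/1.76 = 1.903.
Total gain g = 1 − 1/A = 1 − 1/1.903 = 0.4745.
Known gains sum to 0.577 + 0.118 = 0.695.
g_lr = 0.4745 − 0.695 = -0.22.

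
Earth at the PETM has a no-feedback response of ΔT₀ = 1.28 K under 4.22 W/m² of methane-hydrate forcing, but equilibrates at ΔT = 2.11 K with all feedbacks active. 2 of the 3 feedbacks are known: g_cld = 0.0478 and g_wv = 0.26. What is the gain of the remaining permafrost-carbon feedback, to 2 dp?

0.09

Amplification A = ΔT/ΔT₀ = 2.11/1.28 = 1.648.
Total gain g = 1 − 1/A = 1 − 1/1.648 = 0.3932.
Known gains sum to 0.0478 + 0.26 = 0.3078.
g_pf = 0.3932 − 0.3078 = 0.09.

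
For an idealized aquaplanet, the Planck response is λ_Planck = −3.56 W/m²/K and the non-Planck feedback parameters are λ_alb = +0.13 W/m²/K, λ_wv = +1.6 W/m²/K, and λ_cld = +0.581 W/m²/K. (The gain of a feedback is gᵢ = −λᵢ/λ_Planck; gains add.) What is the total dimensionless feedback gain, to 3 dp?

0.649

Convert to gains: g_alb = 0.13/3.56 = 0.03652; g_wv = 1.6/3.56 = 0.4494; g_cld = 0.581/3.56 = 0.1632.
Total gain g = 0.64912.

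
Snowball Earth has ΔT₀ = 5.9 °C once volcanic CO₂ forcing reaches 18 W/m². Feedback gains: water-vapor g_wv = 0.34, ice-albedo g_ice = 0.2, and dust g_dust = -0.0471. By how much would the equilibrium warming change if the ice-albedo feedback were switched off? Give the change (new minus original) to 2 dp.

-3.29 °C

Original: g = 0.4929, ΔT = 5.9/(1−0.4929) = 11.6348 °C.
Without ice-albedo: g' = 0.2929, ΔT' = 5.9/(1−0.2929) = 8.3439 °C.
Change = 8.3439 − 11.6348 = -3.29 °C.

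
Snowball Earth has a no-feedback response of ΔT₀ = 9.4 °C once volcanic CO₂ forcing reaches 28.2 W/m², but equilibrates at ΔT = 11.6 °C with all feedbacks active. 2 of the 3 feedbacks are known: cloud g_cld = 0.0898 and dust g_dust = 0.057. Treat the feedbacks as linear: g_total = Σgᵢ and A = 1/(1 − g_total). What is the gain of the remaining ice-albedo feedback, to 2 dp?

Amplification A = ΔT/ΔT₀ = 11.6/9.4 = 1.234.
Total gain g = 1 − 1/A = 1 − 1/1.234 = 0.1896.
Known gains sum to 0.0898 + 0.057 = 0.1468.
g_ice = 0.1896 − 0.1468 = 0.04.

0.04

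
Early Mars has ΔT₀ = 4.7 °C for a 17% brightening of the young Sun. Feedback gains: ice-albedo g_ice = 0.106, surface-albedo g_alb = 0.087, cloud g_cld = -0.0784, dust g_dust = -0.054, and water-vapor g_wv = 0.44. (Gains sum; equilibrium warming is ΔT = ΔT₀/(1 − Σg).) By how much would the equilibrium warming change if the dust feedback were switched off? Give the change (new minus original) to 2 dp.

1.14 °C

Original: g = 0.5006, ΔT = 4.7/(1−0.5006) = 9.4113 °C.
Without dust: g' = 0.5546, ΔT' = 4.7/(1−0.5546) = 10.5523 °C.
Change = 10.5523 − 9.4113 = 1.14 °C.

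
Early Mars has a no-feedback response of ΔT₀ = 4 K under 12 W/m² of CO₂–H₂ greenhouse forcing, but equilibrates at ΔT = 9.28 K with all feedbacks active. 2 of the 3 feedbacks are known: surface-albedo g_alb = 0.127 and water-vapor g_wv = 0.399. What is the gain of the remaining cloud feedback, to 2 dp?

0.04

Amplification A = ΔT/ΔT₀ = 9.28/4 = 2.32.
Total gain g = 1 − 1/A = 1 − 1/2.32 = 0.569.
Known gains sum to 0.127 + 0.399 = 0.526.
g_cld = 0.569 − 0.526 = 0.04.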